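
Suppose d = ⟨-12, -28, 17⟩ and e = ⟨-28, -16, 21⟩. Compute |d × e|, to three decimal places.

707.457

i: (-28)·21 - 17·(-16) = -588 - (-272) = -316
j: 17·(-28) - (-12)·21 = -476 - (-252) = -224
k: (-12)·(-16) - (-28)·(-28) = 192 - 784 = -592
d × e = (-316, -224, -592)
|d × e| = √((-316)² + (-224)² + (-592)²) = √500496 ≈ 707.4574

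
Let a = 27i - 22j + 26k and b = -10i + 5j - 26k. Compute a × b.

(442, 442, -85)

i: (-22)·(-26) - 26·5 = 572 - 130 = 442
j: 26·(-10) - 27·(-26) = -260 - (-702) = 442
k: 27·5 - (-22)·(-10) = 135 - 220 = -85
a × b = (442, 442, -85)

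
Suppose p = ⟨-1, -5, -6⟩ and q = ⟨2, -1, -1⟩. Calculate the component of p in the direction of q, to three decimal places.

p · q = (-1)·2 + (-5)·(-1) + (-6)·(-1) = -2 + 5 + 6 = 9
|q| = √(4 + 1 + 1) = √6 ≈ 2.4495
comp_q p = 9 / √6 ≈ 3.674

3.674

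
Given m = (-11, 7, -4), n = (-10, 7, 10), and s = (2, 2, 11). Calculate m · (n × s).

419

n × s:
i: 7·11 - 10·2 = 77 - 20 = 57
j: 10·2 - (-10)·11 = 20 - (-110) = 130
k: (-10)·2 - 7·2 = -20 - 14 = -34
n × s = (57, 130, -34)
m · (n × s) = (-11)·57 + 7·130 + (-4)·(-34) = -627 + 910 + 136 = 419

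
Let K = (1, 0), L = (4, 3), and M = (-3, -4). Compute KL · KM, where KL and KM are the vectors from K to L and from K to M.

-24

KL = L − K = (3, 3)
KM = M − K = (-4, -4)
KL · KM = 3·(-4) + 3·(-4) = -12 - 12 = -24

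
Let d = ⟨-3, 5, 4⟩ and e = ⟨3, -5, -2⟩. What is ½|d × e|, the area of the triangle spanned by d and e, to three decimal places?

5.831

i: 5·(-2) - 4·(-5) = -10 - (-20) = 10
j: 4·3 - (-3)·(-2) = 12 - 6 = 6
k: (-3)·(-5) - 5·3 = 15 - 15 = 0
d × e = (10, 6, 0)
|d × e| = √(10² + 6² + 0²) = √136 ≈ 11.6619
area = ½ · 11.6619 ≈ 5.831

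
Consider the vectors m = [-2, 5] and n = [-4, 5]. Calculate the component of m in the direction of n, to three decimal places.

m · n = (-2)·(-4) + 5·5 = 8 + 25 = 33
|n| = √(16 + 25) = √41 ≈ 6.4031
comp_n m = 33 / √41 ≈ 5.154

5.154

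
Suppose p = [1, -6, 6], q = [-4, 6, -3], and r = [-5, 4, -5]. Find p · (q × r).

q × r:
i: 6·(-5) - (-3)·4 = -30 - (-12) = -18
j: (-3)·(-5) - (-4)·(-5) = 15 - 20 = -5
k: (-4)·4 - 6·(-5) = -16 - (-30) = 14
q × r = (-18, -5, 14)
p · (q × r) = 1·(-18) + (-6)·(-5) + 6·14 = -18 + 30 + 84 = 96

96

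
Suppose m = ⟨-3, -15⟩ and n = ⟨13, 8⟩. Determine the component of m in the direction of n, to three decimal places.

m · n = (-3)·13 + (-15)·8 = -39 - 120 = -159
|n| = √(169 + 64) = √233 ≈ 15.2643
comp_n m = -159 / √233 ≈ -10.416

-10.416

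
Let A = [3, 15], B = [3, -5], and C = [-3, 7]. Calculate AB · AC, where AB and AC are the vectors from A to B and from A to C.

AB = B − A = (0, -20)
AC = C − A = (-6, -8)
AB · AC = 0·(-6) + (-20)·(-8) = 0 + 160 = 160

160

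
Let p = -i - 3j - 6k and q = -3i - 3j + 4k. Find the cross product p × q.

i: (-3)·4 - (-6)·(-3) = -12 - 18 = -30
j: (-6)·(-3) - (-1)·4 = 18 - (-4) = 22
k: (-1)·(-3) - (-3)·(-3) = 3 - 9 = -6
p × q = (-30, 22, -6)

(-30, 22, -6)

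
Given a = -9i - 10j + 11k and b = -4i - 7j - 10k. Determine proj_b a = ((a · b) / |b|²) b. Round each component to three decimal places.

a · b = (-9)·(-4) + (-10)·(-7) + 11·(-10) = 36 + 70 - 110 = -4
|b|² = 16 + 49 + 100 = 165
proj_b a = (-4/165) · (-4, -7, -10) ≈ (0.097, 0.170, 0.242)

(0.097, 0.170, 0.242)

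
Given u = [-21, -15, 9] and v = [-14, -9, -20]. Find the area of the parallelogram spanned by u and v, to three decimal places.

666.122

i: (-15)·(-20) - 9·(-9) = 300 - (-81) = 381
j: 9·(-14) - (-21)·(-20) = -126 - 420 = -546
k: (-21)·(-9) - (-15)·(-14) = 189 - 210 = -21
u × v = (381, -546, -21)
|u × v| = √(381² + (-546)² + (-21)²) = √443718 ≈ 666.1216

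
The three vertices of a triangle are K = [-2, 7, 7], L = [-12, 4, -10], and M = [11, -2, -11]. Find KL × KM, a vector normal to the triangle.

KL = (-10, -3, -17)
KM = (13, -9, -18)
i: (-3)·(-18) - (-17)·(-9) = 54 - 153 = -99
j: (-17)·13 - (-10)·(-18) = -221 - 180 = -401
k: (-10)·(-9) - (-3)·13 = 90 - (-39) = 129
KL × KM = (-99, -401, 129)

(-99, -401, 129)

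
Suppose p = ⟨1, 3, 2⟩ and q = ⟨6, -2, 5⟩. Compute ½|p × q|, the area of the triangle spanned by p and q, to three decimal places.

i: 3·5 - 2·(-2) = 15 - (-4) = 19
j: 2·6 - 1·5 = 12 - 5 = 7
k: 1·(-2) - 3·6 = -2 - 18 = -20
p × q = (19, 7, -20)
|p × q| = √(19² + 7² + (-20)²) = √810 ≈ 28.4605
area = ½ · 28.4605 ≈ 14.230

14.230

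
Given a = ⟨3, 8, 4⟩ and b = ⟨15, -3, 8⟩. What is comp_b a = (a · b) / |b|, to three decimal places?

3.070

a · b = 3·15 + 8·(-3) + 4·8 = 45 - 24 + 32 = 53
|b| = √(225 + 9 + 64) = √298 ≈ 17.2627
comp_b a = 53 / √298 ≈ 3.070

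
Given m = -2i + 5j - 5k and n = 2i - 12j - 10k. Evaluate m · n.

-14

m · n = (-2)·2 + 5·(-12) + (-5)·(-10) = -4 - 60 + 50 = -14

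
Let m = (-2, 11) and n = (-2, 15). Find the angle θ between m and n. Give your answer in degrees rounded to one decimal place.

m · n = (-2)·(-2) + 11·15 = 4 + 165 = 169
|m|² = 4 + 121 = 125,  |m| = √125 ≈ 11.180340
|n|² = 4 + 225 = 229,  |n| = √229 ≈ 15.132746
cos θ = 169 / (11.180340 · 15.132746) ≈ 0.99888
θ = arccos(0.99888) ≈ 2.7°

2.7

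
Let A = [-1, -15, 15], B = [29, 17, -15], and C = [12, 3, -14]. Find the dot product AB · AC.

1836

AB = B − A = (30, 32, -30)
AC = C − A = (13, 18, -29)
AB · AC = 30·13 + 32·18 + (-30)·(-29) = 390 + 576 + 870 = 1836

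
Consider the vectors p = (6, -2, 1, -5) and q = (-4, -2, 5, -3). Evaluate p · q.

p · q = 6·(-4) + (-2)·(-2) + 1·5 + (-5)·(-3) = -24 + 4 + 5 + 15 = 0

0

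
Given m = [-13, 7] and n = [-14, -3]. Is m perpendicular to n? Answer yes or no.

no

m · n = (-13)·(-14) + 7·(-3) = 182 - 21 = 161
Nonzero, so the vectors are not orthogonal.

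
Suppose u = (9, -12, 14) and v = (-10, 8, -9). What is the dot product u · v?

u · v = 9·(-10) + (-12)·8 + 14·(-9) = -90 - 96 - 126 = -312

-312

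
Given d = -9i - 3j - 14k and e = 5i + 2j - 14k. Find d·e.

145

d · e = (-9)·5 + (-3)·2 + (-14)·(-14) = -45 - 6 + 196 = 145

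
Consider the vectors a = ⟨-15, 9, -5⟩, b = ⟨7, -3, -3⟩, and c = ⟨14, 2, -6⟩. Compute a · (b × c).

b × c:
i: (-3)·(-6) - (-3)·2 = 18 - (-6) = 24
j: (-3)·14 - 7·(-6) = -42 - (-42) = 0
k: 7·2 - (-3)·14 = 14 - (-42) = 56
b × c = (24, 0, 56)
a · (b × c) = (-15)·24 + 9·0 + (-5)·56 = -360 + 0 - 280 = -640

-640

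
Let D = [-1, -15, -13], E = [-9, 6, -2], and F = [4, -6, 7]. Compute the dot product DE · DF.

369

DE = E − D = (-8, 21, 11)
DF = F − D = (5, 9, 20)
DE · DF = (-8)·5 + 21·9 + 11·20 = -40 + 189 + 220 = 369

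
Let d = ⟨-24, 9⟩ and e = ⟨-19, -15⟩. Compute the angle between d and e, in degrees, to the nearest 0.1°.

d · e = (-24)·(-19) + 9·(-15) = 456 - 135 = 321
|d|² = 576 + 81 = 657,  |d| = √657 ≈ 25.632011
|e|² = 361 + 225 = 586,  |e| = √586 ≈ 24.207437
cos θ = 321 / (25.632011 · 24.207437) ≈ 0.51734
θ = arccos(0.51734) ≈ 58.8°

58.8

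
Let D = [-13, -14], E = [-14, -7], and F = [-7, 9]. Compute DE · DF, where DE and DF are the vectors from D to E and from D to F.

155

DE = E − D = (-1, 7)
DF = F − D = (6, 23)
DE · DF = (-1)·6 + 7·23 = -6 + 161 = 155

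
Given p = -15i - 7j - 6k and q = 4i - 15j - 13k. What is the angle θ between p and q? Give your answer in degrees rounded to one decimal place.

p · q = (-15)·4 + (-7)·(-15) + (-6)·(-13) = -60 + 105 + 78 = 123
|p|² = 225 + 49 + 36 = 310,  |p| = √310 ≈ 17.606817
|q|² = 16 + 225 + 169 = 410,  |q| = √410 ≈ 20.248457
cos θ = 123 / (17.606817 · 20.248457) ≈ 0.34501
θ = arccos(0.34501) ≈ 69.8°

69.8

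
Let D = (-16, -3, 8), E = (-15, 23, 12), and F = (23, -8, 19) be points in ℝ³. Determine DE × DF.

(306, 145, -1019)

DE = (1, 26, 4)
DF = (39, -5, 11)
i: 26·11 - 4·(-5) = 286 - (-20) = 306
j: 4·39 - 1·11 = 156 - 11 = 145
k: 1·(-5) - 26·39 = -5 - 1014 = -1019
DE × DF = (306, 145, -1019)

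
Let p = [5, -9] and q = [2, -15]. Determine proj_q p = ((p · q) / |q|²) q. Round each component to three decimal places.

(1.266, -9.498)

p · q = 5·2 + (-9)·(-15) = 10 + 135 = 145
|q|² = 4 + 225 = 229
proj_q p = (145/229) · (2, -15) ≈ (1.266, -9.498)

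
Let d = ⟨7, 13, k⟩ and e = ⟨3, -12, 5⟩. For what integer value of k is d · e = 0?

d · e = 7·3 + 13·(-12) + k·5 = -135 + 5k
Set equal to 0: 5k = 135, so k = 27.

27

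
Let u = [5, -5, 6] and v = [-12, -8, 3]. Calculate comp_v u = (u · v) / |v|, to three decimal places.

u · v = 5·(-12) + (-5)·(-8) + 6·3 = -60 + 40 + 18 = -2
|v| = √(144 + 64 + 9) = √217 ≈ 14.7309
comp_v u = -2 / √217 ≈ -0.136

-0.136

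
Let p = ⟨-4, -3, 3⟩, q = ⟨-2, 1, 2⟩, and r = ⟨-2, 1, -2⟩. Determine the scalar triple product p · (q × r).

40

q × r:
i: 1·(-2) - 2·1 = -2 - 2 = -4
j: 2·(-2) - (-2)·(-2) = -4 - 4 = -8
k: (-2)·1 - 1·(-2) = -2 - (-2) = 0
q × r = (-4, -8, 0)
p · (q × r) = (-4)·(-4) + (-3)·(-8) + 3·0 = 16 + 24 + 0 = 40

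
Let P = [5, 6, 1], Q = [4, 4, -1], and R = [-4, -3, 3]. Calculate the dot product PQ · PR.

23

PQ = Q − P = (-1, -2, -2)
PR = R − P = (-9, -9, 2)
PQ · PR = (-1)·(-9) + (-2)·(-9) + (-2)·2 = 9 + 18 - 4 = 23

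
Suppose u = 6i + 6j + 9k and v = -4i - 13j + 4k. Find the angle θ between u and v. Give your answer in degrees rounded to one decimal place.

112.1

u · v = 6·(-4) + 6·(-13) + 9·4 = -24 - 78 + 36 = -66
|u|² = 36 + 36 + 81 = 153,  |u| = √153 ≈ 12.369317
|v|² = 16 + 169 + 16 = 201,  |v| = √201 ≈ 14.177447
cos θ = -66 / (12.369317 · 14.177447) ≈ -0.37636
θ = arccos(-0.37636) ≈ 112.1°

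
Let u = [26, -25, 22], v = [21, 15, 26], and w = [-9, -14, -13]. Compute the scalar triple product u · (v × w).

-79

v × w:
i: 15·(-13) - 26·(-14) = -195 - (-364) = 169
j: 26·(-9) - 21·(-13) = -234 - (-273) = 39
k: 21·(-14) - 15·(-9) = -294 - (-135) = -159
v × w = (169, 39, -159)
u · (v × w) = 26·169 + (-25)·39 + 22·(-159) = 4394 - 975 - 3498 = -79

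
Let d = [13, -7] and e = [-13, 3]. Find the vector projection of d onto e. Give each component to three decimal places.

(13.876, -3.202)

d · e = 13·(-13) + (-7)·3 = -169 - 21 = -190
|e|² = 169 + 9 = 178
proj_e d = (-190/178) · (-13, 3) ≈ (13.876, -3.202)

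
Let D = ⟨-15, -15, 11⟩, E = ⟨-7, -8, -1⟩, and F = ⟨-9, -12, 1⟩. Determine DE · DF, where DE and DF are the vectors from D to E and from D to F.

DE = E − D = (8, 7, -12)
DF = F − D = (6, 3, -10)
DE · DF = 8·6 + 7·3 + (-12)·(-10) = 48 + 21 + 120 = 189

189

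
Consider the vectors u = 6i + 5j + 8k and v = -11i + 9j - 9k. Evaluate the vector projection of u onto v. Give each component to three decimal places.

u · v = 6·(-11) + 5·9 + 8·(-9) = -66 + 45 - 72 = -93
|v|² = 121 + 81 + 81 = 283
proj_v u = (-93/283) · (-11, 9, -9) ≈ (3.615, -2.958, 2.958)

(3.615, -2.958, 2.958)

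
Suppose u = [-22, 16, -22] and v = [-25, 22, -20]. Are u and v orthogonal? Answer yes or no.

no

u · v = (-22)·(-25) + 16·22 + (-22)·(-20) = 550 + 352 + 440 = 1342
Nonzero, so the vectors are not orthogonal.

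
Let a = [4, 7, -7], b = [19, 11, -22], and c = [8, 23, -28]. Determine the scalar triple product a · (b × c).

b × c:
i: 11·(-28) - (-22)·23 = -308 - (-506) = 198
j: (-22)·8 - 19·(-28) = -176 - (-532) = 356
k: 19·23 - 11·8 = 437 - 88 = 349
b × c = (198, 356, 349)
a · (b × c) = 4·198 + 7·356 + (-7)·349 = 792 + 2492 - 2443 = 841

841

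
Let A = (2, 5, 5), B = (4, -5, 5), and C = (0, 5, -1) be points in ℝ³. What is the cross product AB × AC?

(60, 12, -20)

AB = (2, -10, 0)
AC = (-2, 0, -6)
i: (-10)·(-6) - 0·0 = 60 - 0 = 60
j: 0·(-2) - 2·(-6) = 0 - (-12) = 12
k: 2·0 - (-10)·(-2) = 0 - 20 = -20
AB × AC = (60, 12, -20)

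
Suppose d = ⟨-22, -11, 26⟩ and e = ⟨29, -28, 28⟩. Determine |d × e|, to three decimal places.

i: (-11)·28 - 26·(-28) = -308 - (-728) = 420
j: 26·29 - (-22)·28 = 754 - (-616) = 1370
k: (-22)·(-28) - (-11)·29 = 616 - (-319) = 935
d × e = (420, 1370, 935)
|d × e| = √(420² + 1370² + 935²) = √2927525 ≈ 1711.0012

1711.001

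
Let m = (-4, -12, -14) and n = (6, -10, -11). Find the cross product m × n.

(-8, -128, 112)

i: (-12)·(-11) - (-14)·(-10) = 132 - 140 = -8
j: (-14)·6 - (-4)·(-11) = -84 - 44 = -128
k: (-4)·(-10) - (-12)·6 = 40 - (-72) = 112
m × n = (-8, -128, 112)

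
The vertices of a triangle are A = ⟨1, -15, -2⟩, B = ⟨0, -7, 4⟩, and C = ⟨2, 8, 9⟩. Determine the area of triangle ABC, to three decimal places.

30.619

AB = (-1, 8, 6),  AC = (1, 23, 11)
i: 8·11 - 6·23 = 88 - 138 = -50
j: 6·1 - (-1)·11 = 6 - (-11) = 17
k: (-1)·23 - 8·1 = -23 - 8 = -31
AB × AC = (-50, 17, -31)
|AB × AC| = √3750 ≈ 61.2372
area = ½ · 61.2372 ≈ 30.619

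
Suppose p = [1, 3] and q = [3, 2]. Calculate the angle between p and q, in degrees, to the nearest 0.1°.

p · q = 1·3 + 3·2 = 3 + 6 = 9
|p|² = 1 + 9 = 10,  |p| = √10 ≈ 3.162278
|q|² = 9 + 4 = 13,  |q| = √13 ≈ 3.605551
cos θ = 9 / (3.162278 · 3.605551) ≈ 0.78935
θ = arccos(0.78935) ≈ 37.9°

37.9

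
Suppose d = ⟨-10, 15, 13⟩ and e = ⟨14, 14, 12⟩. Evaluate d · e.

d · e = (-10)·14 + 15·14 + 13·12 = -140 + 210 + 156 = 226

226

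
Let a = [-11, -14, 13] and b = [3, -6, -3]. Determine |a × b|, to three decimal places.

161.555

i: (-14)·(-3) - 13·(-6) = 42 - (-78) = 120
j: 13·3 - (-11)·(-3) = 39 - 33 = 6
k: (-11)·(-6) - (-14)·3 = 66 - (-42) = 108
a × b = (120, 6, 108)
|a × b| = √(120² + 6² + 108²) = √26100 ≈ 161.5549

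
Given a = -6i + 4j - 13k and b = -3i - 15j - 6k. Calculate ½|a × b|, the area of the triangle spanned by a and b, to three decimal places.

i: 4·(-6) - (-13)·(-15) = -24 - 195 = -219
j: (-13)·(-3) - (-6)·(-6) = 39 - 36 = 3
k: (-6)·(-15) - 4·(-3) = 90 - (-12) = 102
a × b = (-219, 3, 102)
|a × b| = √((-219)² + 3² + 102²) = √58374 ≈ 241.6071
area = ½ · 241.6071 ≈ 120.804

120.804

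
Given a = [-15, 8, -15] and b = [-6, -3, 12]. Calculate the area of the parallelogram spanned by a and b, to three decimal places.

i: 8·12 - (-15)·(-3) = 96 - 45 = 51
j: (-15)·(-6) - (-15)·12 = 90 - (-180) = 270
k: (-15)·(-3) - 8·(-6) = 45 - (-48) = 93
a × b = (51, 270, 93)
|a × b| = √(51² + 270² + 93²) = √84150 ≈ 290.0862

290.086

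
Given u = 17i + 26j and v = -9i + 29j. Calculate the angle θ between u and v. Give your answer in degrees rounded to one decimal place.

u · v = 17·(-9) + 26·29 = -153 + 754 = 601
|u|² = 289 + 676 = 965,  |u| = √965 ≈ 31.064449
|v|² = 81 + 841 = 922,  |v| = √922 ≈ 30.364453
cos θ = 601 / (31.064449 · 30.364453) ≈ 0.63716
θ = arccos(0.63716) ≈ 50.4°

50.4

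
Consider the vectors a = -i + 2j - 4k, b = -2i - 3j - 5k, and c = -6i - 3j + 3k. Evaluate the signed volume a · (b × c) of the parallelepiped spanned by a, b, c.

144

b × c:
i: (-3)·3 - (-5)·(-3) = -9 - 15 = -24
j: (-5)·(-6) - (-2)·3 = 30 - (-6) = 36
k: (-2)·(-3) - (-3)·(-6) = 6 - 18 = -12
b × c = (-24, 36, -12)
a · (b × c) = (-1)·(-24) + 2·36 + (-4)·(-12) = 24 + 72 + 48 = 144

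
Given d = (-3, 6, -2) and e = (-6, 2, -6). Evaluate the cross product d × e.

i: 6·(-6) - (-2)·2 = -36 - (-4) = -32
j: (-2)·(-6) - (-3)·(-6) = 12 - 18 = -6
k: (-3)·2 - 6·(-6) = -6 - (-36) = 30
d × e = (-32, -6, 30)

(-32, -6, 30)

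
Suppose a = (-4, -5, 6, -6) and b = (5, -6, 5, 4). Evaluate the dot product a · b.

16

a · b = (-4)·5 + (-5)·(-6) + 6·5 + (-6)·4 = -20 + 30 + 30 - 24 = 16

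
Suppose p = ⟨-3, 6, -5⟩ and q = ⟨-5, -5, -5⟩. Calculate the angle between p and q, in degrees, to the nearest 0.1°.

p · q = (-3)·(-5) + 6·(-5) + (-5)·(-5) = 15 - 30 + 25 = 10
|p|² = 9 + 36 + 25 = 70,  |p| = √70 ≈ 8.366600
|q|² = 25 + 25 + 25 = 75,  |q| = √75 ≈ 8.660254
cos θ = 10 / (8.366600 · 8.660254) ≈ 0.13801
θ = arccos(0.13801) ≈ 82.1°

82.1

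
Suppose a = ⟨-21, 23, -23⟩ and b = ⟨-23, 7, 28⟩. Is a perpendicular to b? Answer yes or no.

yes

a · b = (-21)·(-23) + 23·7 + (-23)·28 = 483 + 161 - 644 = 0
Zero, so the vectors are orthogonal.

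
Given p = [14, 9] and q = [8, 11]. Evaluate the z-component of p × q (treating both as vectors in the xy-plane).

14·11 - 9·8 = 154 - 72 = 82

82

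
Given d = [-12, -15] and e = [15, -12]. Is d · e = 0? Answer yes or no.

yes

d · e = (-12)·15 + (-15)·(-12) = -180 + 180 = 0
Zero, so the vectors are orthogonal.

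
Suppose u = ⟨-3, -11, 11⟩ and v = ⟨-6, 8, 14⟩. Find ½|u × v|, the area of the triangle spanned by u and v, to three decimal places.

i: (-11)·14 - 11·8 = -154 - 88 = -242
j: 11·(-6) - (-3)·14 = -66 - (-42) = -24
k: (-3)·8 - (-11)·(-6) = -24 - 66 = -90
u × v = (-242, -24, -90)
|u × v| = √((-242)² + (-24)² + (-90)²) = √67240 ≈ 259.3068
area = ½ · 259.3068 ≈ 129.653

129.653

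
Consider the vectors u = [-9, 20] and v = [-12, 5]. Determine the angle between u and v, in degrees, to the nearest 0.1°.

43.2

u · v = (-9)·(-12) + 20·5 = 108 + 100 = 208
|u|² = 81 + 400 = 481,  |u| = √481 ≈ 21.931712
|v|² = 144 + 25 = 169,  |v| = √169 ≈ 13.000000
cos θ = 208 / (21.931712 · 13.000000) ≈ 0.72954
θ = arccos(0.72954) ≈ 43.2°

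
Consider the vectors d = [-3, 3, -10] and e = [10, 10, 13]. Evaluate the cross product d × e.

i: 3·13 - (-10)·10 = 39 - (-100) = 139
j: (-10)·10 - (-3)·13 = -100 - (-39) = -61
k: (-3)·10 - 3·10 = -30 - 30 = -60
d × e = (139, -61, -60)

(139, -61, -60)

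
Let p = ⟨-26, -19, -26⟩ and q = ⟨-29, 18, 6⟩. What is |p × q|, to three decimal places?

i: (-19)·6 - (-26)·18 = -114 - (-468) = 354
j: (-26)·(-29) - (-26)·6 = 754 - (-156) = 910
k: (-26)·18 - (-19)·(-29) = -468 - 551 = -1019
p × q = (354, 910, -1019)
|p × q| = √(354² + 910² + (-1019)²) = √1991777 ≈ 1411.3033

1411.303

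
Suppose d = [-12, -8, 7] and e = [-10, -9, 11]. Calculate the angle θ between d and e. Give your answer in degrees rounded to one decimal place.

d · e = (-12)·(-10) + (-8)·(-9) + 7·11 = 120 + 72 + 77 = 269
|d|² = 144 + 64 + 49 = 257,  |d| = √257 ≈ 16.031220
|e|² = 100 + 81 + 121 = 302,  |e| = √302 ≈ 17.378147
cos θ = 269 / (16.031220 · 17.378147) ≈ 0.96557
θ = arccos(0.96557) ≈ 15.1°

15.1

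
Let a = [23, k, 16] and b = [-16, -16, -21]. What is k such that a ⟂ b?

-44

a · b = 23·(-16) + k·(-16) + 16·(-21) = -704 - 16k
Set equal to 0: -16k = 704, so k = -44.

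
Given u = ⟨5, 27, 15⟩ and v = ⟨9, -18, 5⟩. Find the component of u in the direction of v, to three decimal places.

u · v = 5·9 + 27·(-18) + 15·5 = 45 - 486 + 75 = -366
|v| = √(81 + 324 + 25) = √430 ≈ 20.7364
comp_v u = -366 / √430 ≈ -17.650

-17.650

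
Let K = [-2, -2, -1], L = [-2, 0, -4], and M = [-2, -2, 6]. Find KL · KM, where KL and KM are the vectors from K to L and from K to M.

-21

KL = L − K = (0, 2, -3)
KM = M − K = (0, 0, 7)
KL · KM = 0·0 + 2·0 + (-3)·7 = 0 + 0 - 21 = -21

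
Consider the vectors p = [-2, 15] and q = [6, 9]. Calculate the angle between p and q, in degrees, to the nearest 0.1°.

41.3

p · q = (-2)·6 + 15·9 = -12 + 135 = 123
|p|² = 4 + 225 = 229,  |p| = √229 ≈ 15.132746
|q|² = 36 + 81 = 117,  |q| = √117 ≈ 10.816654
cos θ = 123 / (15.132746 · 10.816654) ≈ 0.75144
θ = arccos(0.75144) ≈ 41.3°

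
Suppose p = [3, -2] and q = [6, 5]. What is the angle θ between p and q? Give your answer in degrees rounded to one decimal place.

p · q = 3·6 + (-2)·5 = 18 - 10 = 8
|p|² = 9 + 4 = 13,  |p| = √13 ≈ 3.605551
|q|² = 36 + 25 = 61,  |q| = √61 ≈ 7.810250
cos θ = 8 / (3.605551 · 7.810250) ≈ 0.28409
θ = arccos(0.28409) ≈ 73.5°

73.5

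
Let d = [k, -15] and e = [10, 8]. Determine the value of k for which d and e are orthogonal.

d · e = k·10 + (-15)·8 = -120 + 10k
Set equal to 0: 10k = 120, so k = 12.

12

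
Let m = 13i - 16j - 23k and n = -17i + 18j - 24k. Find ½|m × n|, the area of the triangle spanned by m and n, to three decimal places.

i: (-16)·(-24) - (-23)·18 = 384 - (-414) = 798
j: (-23)·(-17) - 13·(-24) = 391 - (-312) = 703
k: 13·18 - (-16)·(-17) = 234 - 272 = -38
m × n = (798, 703, -38)
|m × n| = √(798² + 703² + (-38)²) = √1132457 ≈ 1064.1696
area = ½ · 1064.1696 ≈ 532.085

532.085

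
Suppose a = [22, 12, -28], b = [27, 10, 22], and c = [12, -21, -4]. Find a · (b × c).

32984

b × c:
i: 10·(-4) - 22·(-21) = -40 - (-462) = 422
j: 22·12 - 27·(-4) = 264 - (-108) = 372
k: 27·(-21) - 10·12 = -567 - 120 = -687
b × c = (422, 372, -687)
a · (b × c) = 22·422 + 12·372 + (-28)·(-687) = 9284 + 4464 + 19236 = 32984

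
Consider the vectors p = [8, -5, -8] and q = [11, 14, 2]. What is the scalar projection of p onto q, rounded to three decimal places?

0.112

p · q = 8·11 + (-5)·14 + (-8)·2 = 88 - 70 - 16 = 2
|q| = √(121 + 196 + 4) = √321 ≈ 17.9165
comp_q p = 2 / √321 ≈ 0.112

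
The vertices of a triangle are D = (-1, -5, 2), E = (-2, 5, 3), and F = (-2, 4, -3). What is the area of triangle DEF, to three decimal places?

DE = (-1, 10, 1),  DF = (-1, 9, -5)
i: 10·(-5) - 1·9 = -50 - 9 = -59
j: 1·(-1) - (-1)·(-5) = -1 - 5 = -6
k: (-1)·9 - 10·(-1) = -9 - (-10) = 1
DE × DF = (-59, -6, 1)
|DE × DF| = √3518 ≈ 59.3127
area = ½ · 59.3127 ≈ 29.656

29.656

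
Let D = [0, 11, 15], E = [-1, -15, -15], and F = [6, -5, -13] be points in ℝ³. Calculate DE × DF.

(248, -208, 172)

DE = (-1, -26, -30)
DF = (6, -16, -28)
i: (-26)·(-28) - (-30)·(-16) = 728 - 480 = 248
j: (-30)·6 - (-1)·(-28) = -180 - 28 = -208
k: (-1)·(-16) - (-26)·6 = 16 - (-156) = 172
DE × DF = (248, -208, 172)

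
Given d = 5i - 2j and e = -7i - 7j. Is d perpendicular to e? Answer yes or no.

d · e = 5·(-7) + (-2)·(-7) = -35 + 14 = -21
Nonzero, so the vectors are not orthogonal.

no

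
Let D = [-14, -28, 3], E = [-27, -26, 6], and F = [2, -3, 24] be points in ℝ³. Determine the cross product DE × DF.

DE = (-13, 2, 3)
DF = (16, 25, 21)
i: 2·21 - 3·25 = 42 - 75 = -33
j: 3·16 - (-13)·21 = 48 - (-273) = 321
k: (-13)·25 - 2·16 = -325 - 32 = -357
DE × DF = (-33, 321, -357)

(-33, 321, -357)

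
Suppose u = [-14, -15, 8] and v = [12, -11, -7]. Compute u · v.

-59

u · v = (-14)·12 + (-15)·(-11) + 8·(-7) = -168 + 165 - 56 = -59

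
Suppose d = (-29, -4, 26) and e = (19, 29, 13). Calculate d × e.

(-806, 871, -765)

i: (-4)·13 - 26·29 = -52 - 754 = -806
j: 26·19 - (-29)·13 = 494 - (-377) = 871
k: (-29)·29 - (-4)·19 = -841 - (-76) = -765
d × e = (-806, 871, -765)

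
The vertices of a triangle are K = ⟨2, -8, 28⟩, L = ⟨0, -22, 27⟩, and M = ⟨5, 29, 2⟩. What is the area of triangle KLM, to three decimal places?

KL = (-2, -14, -1),  KM = (3, 37, -26)
i: (-14)·(-26) - (-1)·37 = 364 - (-37) = 401
j: (-1)·3 - (-2)·(-26) = -3 - 52 = -55
k: (-2)·37 - (-14)·3 = -74 - (-42) = -32
KL × KM = (401, -55, -32)
|KL × KM| = √164850 ≈ 406.0172
area = ½ · 406.0172 ≈ 203.009

203.009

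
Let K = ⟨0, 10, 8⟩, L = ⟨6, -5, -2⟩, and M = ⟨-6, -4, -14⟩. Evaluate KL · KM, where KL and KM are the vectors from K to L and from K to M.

394

KL = L − K = (6, -15, -10)
KM = M − K = (-6, -14, -22)
KL · KM = 6·(-6) + (-15)·(-14) + (-10)·(-22) = -36 + 210 + 220 = 394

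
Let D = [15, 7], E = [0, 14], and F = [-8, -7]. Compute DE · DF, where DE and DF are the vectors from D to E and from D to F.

247

DE = E − D = (-15, 7)
DF = F − D = (-23, -14)
DE · DF = (-15)·(-23) + 7·(-14) = 345 - 98 = 247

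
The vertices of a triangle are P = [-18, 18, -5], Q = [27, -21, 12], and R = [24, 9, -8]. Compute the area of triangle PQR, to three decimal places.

PQ = (45, -39, 17),  PR = (42, -9, -3)
i: (-39)·(-3) - 17·(-9) = 117 - (-153) = 270
j: 17·42 - 45·(-3) = 714 - (-135) = 849
k: 45·(-9) - (-39)·42 = -405 - (-1638) = 1233
PQ × PR = (270, 849, 1233)
|PQ × PR| = √2313990 ≈ 1521.1805
area = ½ · 1521.1805 ≈ 760.590

760.590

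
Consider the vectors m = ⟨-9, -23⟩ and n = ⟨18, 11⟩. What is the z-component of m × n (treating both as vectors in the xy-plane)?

(-9)·11 - (-23)·18 = -99 - (-414) = 315

315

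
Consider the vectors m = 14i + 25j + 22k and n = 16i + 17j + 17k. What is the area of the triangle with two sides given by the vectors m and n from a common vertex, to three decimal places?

i: 25·17 - 22·17 = 425 - 374 = 51
j: 22·16 - 14·17 = 352 - 238 = 114
k: 14·17 - 25·16 = 238 - 400 = -162
m × n = (51, 114, -162)
|m × n| = √(51² + 114² + (-162)²) = √41841 ≈ 204.5507
area = ½ · 204.5507 ≈ 102.275

102.275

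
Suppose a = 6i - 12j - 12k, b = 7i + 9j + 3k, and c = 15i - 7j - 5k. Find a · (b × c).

b × c:
i: 9·(-5) - 3·(-7) = -45 - (-21) = -24
j: 3·15 - 7·(-5) = 45 - (-35) = 80
k: 7·(-7) - 9·15 = -49 - 135 = -184
b × c = (-24, 80, -184)
a · (b × c) = 6·(-24) + (-12)·80 + (-12)·(-184) = -144 - 960 + 2208 = 1104

1104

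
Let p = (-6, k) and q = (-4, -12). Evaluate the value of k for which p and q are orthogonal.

2

p · q = (-6)·(-4) + k·(-12) = 24 - 12k
Set equal to 0: -12k = -24, so k = 2.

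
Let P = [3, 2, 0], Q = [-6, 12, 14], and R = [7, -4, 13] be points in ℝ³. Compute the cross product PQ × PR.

(214, 173, 14)

PQ = (-9, 10, 14)
PR = (4, -6, 13)
i: 10·13 - 14·(-6) = 130 - (-84) = 214
j: 14·4 - (-9)·13 = 56 - (-117) = 173
k: (-9)·(-6) - 10·4 = 54 - 40 = 14
PQ × PR = (214, 173, 14)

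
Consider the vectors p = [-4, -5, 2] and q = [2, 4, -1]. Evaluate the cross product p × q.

(-3, 0, -6)

i: (-5)·(-1) - 2·4 = 5 - 8 = -3
j: 2·2 - (-4)·(-1) = 4 - 4 = 0
k: (-4)·4 - (-5)·2 = -16 - (-10) = -6
p × q = (-3, 0, -6)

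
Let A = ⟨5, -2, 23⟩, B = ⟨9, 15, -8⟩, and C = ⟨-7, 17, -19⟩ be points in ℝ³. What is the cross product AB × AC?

(-125, 540, 280)

AB = (4, 17, -31)
AC = (-12, 19, -42)
i: 17·(-42) - (-31)·19 = -714 - (-589) = -125
j: (-31)·(-12) - 4·(-42) = 372 - (-168) = 540
k: 4·19 - 17·(-12) = 76 - (-204) = 280
AB × AC = (-125, 540, 280)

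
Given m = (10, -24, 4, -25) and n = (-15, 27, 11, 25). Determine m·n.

m · n = 10·(-15) + (-24)·27 + 4·11 + (-25)·25 = -150 - 648 + 44 - 625 = -1379

-1379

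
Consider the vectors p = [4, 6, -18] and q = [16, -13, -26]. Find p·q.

p · q = 4·16 + 6·(-13) + (-18)·(-26) = 64 - 78 + 468 = 454

454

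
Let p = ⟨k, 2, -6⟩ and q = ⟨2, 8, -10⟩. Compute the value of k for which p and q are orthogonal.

p · q = k·2 + 2·8 + (-6)·(-10) = 76 + 2k
Set equal to 0: 2k = -76, so k = -38.

-38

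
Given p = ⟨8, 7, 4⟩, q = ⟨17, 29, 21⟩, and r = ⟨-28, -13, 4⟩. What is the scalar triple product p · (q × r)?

q × r:
i: 29·4 - 21·(-13) = 116 - (-273) = 389
j: 21·(-28) - 17·4 = -588 - 68 = -656
k: 17·(-13) - 29·(-28) = -221 - (-812) = 591
q × r = (389, -656, 591)
p · (q × r) = 8·389 + 7·(-656) + 4·591 = 3112 - 4592 + 2364 = 884

884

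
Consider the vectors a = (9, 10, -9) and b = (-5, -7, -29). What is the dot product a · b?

a · b = 9·(-5) + 10·(-7) + (-9)·(-29) = -45 - 70 + 261 = 146

146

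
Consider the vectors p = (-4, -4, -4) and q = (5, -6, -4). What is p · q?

20

p · q = (-4)·5 + (-4)·(-6) + (-4)·(-4) = -20 + 24 + 16 = 20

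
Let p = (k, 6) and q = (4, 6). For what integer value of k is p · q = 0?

p · q = k·4 + 6·6 = 36 + 4k
Set equal to 0: 4k = -36, so k = -9.

-9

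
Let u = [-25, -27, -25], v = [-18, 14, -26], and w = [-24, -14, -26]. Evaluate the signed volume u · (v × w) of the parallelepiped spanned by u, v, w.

v × w:
i: 14·(-26) - (-26)·(-14) = -364 - 364 = -728
j: (-26)·(-24) - (-18)·(-26) = 624 - 468 = 156
k: (-18)·(-14) - 14·(-24) = 252 - (-336) = 588
v × w = (-728, 156, 588)
u · (v × w) = (-25)·(-728) + (-27)·156 + (-25)·588 = 18200 - 4212 - 14700 = -712

-712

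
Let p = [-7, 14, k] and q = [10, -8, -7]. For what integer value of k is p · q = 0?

p · q = (-7)·10 + 14·(-8) + k·(-7) = -182 - 7k
Set equal to 0: -7k = 182, so k = -26.

-26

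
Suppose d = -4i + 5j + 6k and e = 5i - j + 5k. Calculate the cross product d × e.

(31, 50, -21)

i: 5·5 - 6·(-1) = 25 - (-6) = 31
j: 6·5 - (-4)·5 = 30 - (-20) = 50
k: (-4)·(-1) - 5·5 = 4 - 25 = -21
d × e = (31, 50, -21)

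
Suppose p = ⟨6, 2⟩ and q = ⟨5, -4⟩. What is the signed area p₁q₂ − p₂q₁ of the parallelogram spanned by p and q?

-34

6·(-4) - 2·5 = -24 - 10 = -34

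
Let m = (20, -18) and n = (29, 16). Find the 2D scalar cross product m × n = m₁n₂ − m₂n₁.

842

20·16 - (-18)·29 = 320 - (-522) = 842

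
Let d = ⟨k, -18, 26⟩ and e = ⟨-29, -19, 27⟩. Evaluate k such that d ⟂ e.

d · e = k·(-29) + (-18)·(-19) + 26·27 = 1044 - 29k
Set equal to 0: -29k = -1044, so k = 36.

36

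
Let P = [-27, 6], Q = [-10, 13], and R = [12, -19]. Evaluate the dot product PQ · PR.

PQ = Q − P = (17, 7)
PR = R − P = (39, -25)
PQ · PR = 17·39 + 7·(-25) = 663 - 175 = 488

488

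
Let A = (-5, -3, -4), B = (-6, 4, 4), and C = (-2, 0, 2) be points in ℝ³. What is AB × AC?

(18, 30, -24)

AB = (-1, 7, 8)
AC = (3, 3, 6)
i: 7·6 - 8·3 = 42 - 24 = 18
j: 8·3 - (-1)·6 = 24 - (-6) = 30
k: (-1)·3 - 7·3 = -3 - 21 = -24
AB × AC = (18, 30, -24)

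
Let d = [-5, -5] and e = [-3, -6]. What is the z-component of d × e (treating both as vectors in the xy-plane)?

15

(-5)·(-6) - (-5)·(-3) = 30 - 15 = 15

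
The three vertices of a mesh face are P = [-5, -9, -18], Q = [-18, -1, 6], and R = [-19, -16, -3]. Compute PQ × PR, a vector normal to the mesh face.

(288, -141, 203)

PQ = (-13, 8, 24)
PR = (-14, -7, 15)
i: 8·15 - 24·(-7) = 120 - (-168) = 288
j: 24·(-14) - (-13)·15 = -336 - (-195) = -141
k: (-13)·(-7) - 8·(-14) = 91 - (-112) = 203
PQ × PR = (288, -141, 203)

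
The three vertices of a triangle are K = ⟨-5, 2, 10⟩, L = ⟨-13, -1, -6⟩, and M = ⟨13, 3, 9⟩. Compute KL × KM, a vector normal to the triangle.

KL = (-8, -3, -16)
KM = (18, 1, -1)
i: (-3)·(-1) - (-16)·1 = 3 - (-16) = 19
j: (-16)·18 - (-8)·(-1) = -288 - 8 = -296
k: (-8)·1 - (-3)·18 = -8 - (-54) = 46
KL × KM = (19, -296, 46)

(19, -296, 46)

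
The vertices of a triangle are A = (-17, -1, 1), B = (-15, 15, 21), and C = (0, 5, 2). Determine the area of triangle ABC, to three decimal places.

AB = (2, 16, 20),  AC = (17, 6, 1)
i: 16·1 - 20·6 = 16 - 120 = -104
j: 20·17 - 2·1 = 340 - 2 = 338
k: 2·6 - 16·17 = 12 - 272 = -260
AB × AC = (-104, 338, -260)
|AB × AC| = √192660 ≈ 438.9305
area = ½ · 438.9305 ≈ 219.465

219.465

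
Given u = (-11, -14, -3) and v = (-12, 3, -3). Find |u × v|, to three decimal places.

i: (-14)·(-3) - (-3)·3 = 42 - (-9) = 51
j: (-3)·(-12) - (-11)·(-3) = 36 - 33 = 3
k: (-11)·3 - (-14)·(-12) = -33 - 168 = -201
u × v = (51, 3, -201)
|u × v| = √(51² + 3² + (-201)²) = √43011 ≈ 207.3909

207.391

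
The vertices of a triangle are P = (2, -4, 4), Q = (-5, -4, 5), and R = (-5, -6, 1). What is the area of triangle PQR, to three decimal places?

15.684

PQ = (-7, 0, 1),  PR = (-7, -2, -3)
i: 0·(-3) - 1·(-2) = 0 - (-2) = 2
j: 1·(-7) - (-7)·(-3) = -7 - 21 = -28
k: (-7)·(-2) - 0·(-7) = 14 - 0 = 14
PQ × PR = (2, -28, 14)
|PQ × PR| = √984 ≈ 31.3688
area = ½ · 31.3688 ≈ 15.684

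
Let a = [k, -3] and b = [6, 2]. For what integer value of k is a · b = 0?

a · b = k·6 + (-3)·2 = -6 + 6k
Set equal to 0: 6k = 6, so k = 1.

1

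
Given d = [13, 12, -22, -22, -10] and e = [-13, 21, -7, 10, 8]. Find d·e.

-63

d · e = 13·(-13) + 12·21 + (-22)·(-7) + (-22)·10 + (-10)·8 = -169 + 252 + 154 - 220 - 80 = -63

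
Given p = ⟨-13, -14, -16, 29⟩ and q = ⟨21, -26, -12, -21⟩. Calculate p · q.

-326

p · q = (-13)·21 + (-14)·(-26) + (-16)·(-12) + 29·(-21) = -273 + 364 + 192 - 609 = -326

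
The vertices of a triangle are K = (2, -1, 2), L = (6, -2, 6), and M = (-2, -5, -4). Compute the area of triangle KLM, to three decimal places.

KL = (4, -1, 4),  KM = (-4, -4, -6)
i: (-1)·(-6) - 4·(-4) = 6 - (-16) = 22
j: 4·(-4) - 4·(-6) = -16 - (-24) = 8
k: 4·(-4) - (-1)·(-4) = -16 - 4 = -20
KL × KM = (22, 8, -20)
|KL × KM| = √948 ≈ 30.7896
area = ½ · 30.7896 ≈ 15.395

15.395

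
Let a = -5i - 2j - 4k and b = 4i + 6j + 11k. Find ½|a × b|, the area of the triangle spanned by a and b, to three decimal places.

22.411

i: (-2)·11 - (-4)·6 = -22 - (-24) = 2
j: (-4)·4 - (-5)·11 = -16 - (-55) = 39
k: (-5)·6 - (-2)·4 = -30 - (-8) = -22
a × b = (2, 39, -22)
|a × b| = √(2² + 39² + (-22)²) = √2009 ≈ 44.8219
area = ½ · 44.8219 ≈ 22.411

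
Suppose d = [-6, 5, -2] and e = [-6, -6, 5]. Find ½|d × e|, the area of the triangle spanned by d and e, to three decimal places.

39.652

i: 5·5 - (-2)·(-6) = 25 - 12 = 13
j: (-2)·(-6) - (-6)·5 = 12 - (-30) = 42
k: (-6)·(-6) - 5·(-6) = 36 - (-30) = 66
d × e = (13, 42, 66)
|d × e| = √(13² + 42² + 66²) = √6289 ≈ 79.3032
area = ½ · 79.3032 ≈ 39.652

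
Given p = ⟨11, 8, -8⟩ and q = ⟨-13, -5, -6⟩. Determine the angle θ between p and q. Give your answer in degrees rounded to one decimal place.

p · q = 11·(-13) + 8·(-5) + (-8)·(-6) = -143 - 40 + 48 = -135
|p|² = 121 + 64 + 64 = 249,  |p| = √249 ≈ 15.779734
|q|² = 169 + 25 + 36 = 230,  |q| = √230 ≈ 15.165751
cos θ = -135 / (15.779734 · 15.165751) ≈ -0.56412
θ = arccos(-0.56412) ≈ 124.3°

124.3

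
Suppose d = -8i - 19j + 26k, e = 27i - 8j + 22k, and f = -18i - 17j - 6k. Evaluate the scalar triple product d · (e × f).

e × f:
i: (-8)·(-6) - 22·(-17) = 48 - (-374) = 422
j: 22·(-18) - 27·(-6) = -396 - (-162) = -234
k: 27·(-17) - (-8)·(-18) = -459 - 144 = -603
e × f = (422, -234, -603)
d · (e × f) = (-8)·422 + (-19)·(-234) + 26·(-603) = -3376 + 4446 - 15678 = -14608

-14608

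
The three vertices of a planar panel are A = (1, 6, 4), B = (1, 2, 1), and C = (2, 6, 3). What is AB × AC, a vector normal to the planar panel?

AB = (0, -4, -3)
AC = (1, 0, -1)
i: (-4)·(-1) - (-3)·0 = 4 - 0 = 4
j: (-3)·1 - 0·(-1) = -3 - 0 = -3
k: 0·0 - (-4)·1 = 0 - (-4) = 4
AB × AC = (4, -3, 4)

(4, -3, 4)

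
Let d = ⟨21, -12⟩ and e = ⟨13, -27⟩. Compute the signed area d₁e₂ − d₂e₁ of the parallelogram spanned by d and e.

21·(-27) - (-12)·13 = -567 - (-156) = -411

-411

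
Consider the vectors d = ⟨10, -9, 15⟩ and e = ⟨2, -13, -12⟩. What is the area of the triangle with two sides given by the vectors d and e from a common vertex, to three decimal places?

i: (-9)·(-12) - 15·(-13) = 108 - (-195) = 303
j: 15·2 - 10·(-12) = 30 - (-120) = 150
k: 10·(-13) - (-9)·2 = -130 - (-18) = -112
d × e = (303, 150, -112)
|d × e| = √(303² + 150² + (-112)²) = √126853 ≈ 356.1643
area = ½ · 356.1643 ≈ 178.082

178.082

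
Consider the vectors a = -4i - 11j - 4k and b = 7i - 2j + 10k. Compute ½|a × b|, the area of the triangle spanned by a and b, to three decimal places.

i: (-11)·10 - (-4)·(-2) = -110 - 8 = -118
j: (-4)·7 - (-4)·10 = -28 - (-40) = 12
k: (-4)·(-2) - (-11)·7 = 8 - (-77) = 85
a × b = (-118, 12, 85)
|a × b| = √((-118)² + 12² + 85²) = √21293 ≈ 145.9212
area = ½ · 145.9212 ≈ 72.961

72.961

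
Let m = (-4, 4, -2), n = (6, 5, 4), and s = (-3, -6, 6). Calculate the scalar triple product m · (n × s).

-366

n × s:
i: 5·6 - 4·(-6) = 30 - (-24) = 54
j: 4·(-3) - 6·6 = -12 - 36 = -48
k: 6·(-6) - 5·(-3) = -36 - (-15) = -21
n × s = (54, -48, -21)
m · (n × s) = (-4)·54 + 4·(-48) + (-2)·(-21) = -216 - 192 + 42 = -366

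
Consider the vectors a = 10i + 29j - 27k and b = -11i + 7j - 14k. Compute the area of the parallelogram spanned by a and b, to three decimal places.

624.002

i: 29·(-14) - (-27)·7 = -406 - (-189) = -217
j: (-27)·(-11) - 10·(-14) = 297 - (-140) = 437
k: 10·7 - 29·(-11) = 70 - (-319) = 389
a × b = (-217, 437, 389)
|a × b| = √((-217)² + 437² + 389²) = √389379 ≈ 624.0024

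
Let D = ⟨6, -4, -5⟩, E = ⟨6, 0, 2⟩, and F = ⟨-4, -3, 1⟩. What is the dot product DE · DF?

DE = E − D = (0, 4, 7)
DF = F − D = (-10, 1, 6)
DE · DF = 0·(-10) + 4·1 + 7·6 = 0 + 4 + 42 = 46

46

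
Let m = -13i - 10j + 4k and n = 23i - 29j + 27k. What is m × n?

(-154, 443, 607)

i: (-10)·27 - 4·(-29) = -270 - (-116) = -154
j: 4·23 - (-13)·27 = 92 - (-351) = 443
k: (-13)·(-29) - (-10)·23 = 377 - (-230) = 607
m × n = (-154, 443, 607)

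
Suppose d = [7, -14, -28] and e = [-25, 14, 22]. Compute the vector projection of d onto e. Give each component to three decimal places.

d · e = 7·(-25) + (-14)·14 + (-28)·22 = -175 - 196 - 616 = -987
|e|² = 625 + 196 + 484 = 1305
proj_e d = (-987/1305) · (-25, 14, 22) ≈ (18.908, -10.589, -16.639)

(18.908, -10.589, -16.639)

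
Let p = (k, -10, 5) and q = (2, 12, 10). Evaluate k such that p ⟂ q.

35

p · q = k·2 + (-10)·12 + 5·10 = -70 + 2k
Set equal to 0: 2k = 70, so k = 35.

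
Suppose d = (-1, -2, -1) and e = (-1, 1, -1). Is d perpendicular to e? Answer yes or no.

yes

d · e = (-1)·(-1) + (-2)·1 + (-1)·(-1) = 1 - 2 + 1 = 0
Zero, so the vectors are orthogonal.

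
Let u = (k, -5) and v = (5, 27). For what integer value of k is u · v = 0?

27

u · v = k·5 + (-5)·27 = -135 + 5k
Set equal to 0: 5k = 135, so k = 27.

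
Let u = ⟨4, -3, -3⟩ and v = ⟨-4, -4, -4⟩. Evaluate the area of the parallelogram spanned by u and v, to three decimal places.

39.598

i: (-3)·(-4) - (-3)·(-4) = 12 - 12 = 0
j: (-3)·(-4) - 4·(-4) = 12 - (-16) = 28
k: 4·(-4) - (-3)·(-4) = -16 - 12 = -28
u × v = (0, 28, -28)
|u × v| = √(0² + 28² + (-28)²) = √1568 ≈ 39.5980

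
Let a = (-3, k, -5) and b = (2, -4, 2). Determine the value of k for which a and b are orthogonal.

-4

a · b = (-3)·2 + k·(-4) + (-5)·2 = -16 - 4k
Set equal to 0: -4k = 16, so k = -4.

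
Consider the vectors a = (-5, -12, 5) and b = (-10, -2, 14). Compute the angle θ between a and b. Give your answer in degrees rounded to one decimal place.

53.4

a · b = (-5)·(-10) + (-12)·(-2) + 5·14 = 50 + 24 + 70 = 144
|a|² = 25 + 144 + 25 = 194,  |a| = √194 ≈ 13.928388
|b|² = 100 + 4 + 196 = 300,  |b| = √300 ≈ 17.320508
cos θ = 144 / (13.928388 · 17.320508) ≈ 0.59690
θ = arccos(0.59690) ≈ 53.4°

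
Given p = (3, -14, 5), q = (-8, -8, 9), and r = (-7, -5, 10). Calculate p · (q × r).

q × r:
i: (-8)·10 - 9·(-5) = -80 - (-45) = -35
j: 9·(-7) - (-8)·10 = -63 - (-80) = 17
k: (-8)·(-5) - (-8)·(-7) = 40 - 56 = -16
q × r = (-35, 17, -16)
p · (q × r) = 3·(-35) + (-14)·17 + 5·(-16) = -105 - 238 - 80 = -423

-423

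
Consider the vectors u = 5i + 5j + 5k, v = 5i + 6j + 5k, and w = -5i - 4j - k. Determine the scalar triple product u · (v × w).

v × w:
i: 6·(-1) - 5·(-4) = -6 - (-20) = 14
j: 5·(-5) - 5·(-1) = -25 - (-5) = -20
k: 5·(-4) - 6·(-5) = -20 - (-30) = 10
v × w = (14, -20, 10)
u · (v × w) = 5·14 + 5·(-20) + 5·10 = 70 - 100 + 50 = 20

20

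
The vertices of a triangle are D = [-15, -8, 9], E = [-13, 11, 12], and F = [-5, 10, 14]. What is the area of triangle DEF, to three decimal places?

80.307

DE = (2, 19, 3),  DF = (10, 18, 5)
i: 19·5 - 3·18 = 95 - 54 = 41
j: 3·10 - 2·5 = 30 - 10 = 20
k: 2·18 - 19·10 = 36 - 190 = -154
DE × DF = (41, 20, -154)
|DE × DF| = √25797 ≈ 160.6144
area = ½ · 160.6144 ≈ 80.307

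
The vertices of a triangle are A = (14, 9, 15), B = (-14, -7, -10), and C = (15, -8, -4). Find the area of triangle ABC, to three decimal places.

376.482

AB = (-28, -16, -25),  AC = (1, -17, -19)
i: (-16)·(-19) - (-25)·(-17) = 304 - 425 = -121
j: (-25)·1 - (-28)·(-19) = -25 - 532 = -557
k: (-28)·(-17) - (-16)·1 = 476 - (-16) = 492
AB × AC = (-121, -557, 492)
|AB × AC| = √566954 ≈ 752.9635
area = ½ · 752.9635 ≈ 376.482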